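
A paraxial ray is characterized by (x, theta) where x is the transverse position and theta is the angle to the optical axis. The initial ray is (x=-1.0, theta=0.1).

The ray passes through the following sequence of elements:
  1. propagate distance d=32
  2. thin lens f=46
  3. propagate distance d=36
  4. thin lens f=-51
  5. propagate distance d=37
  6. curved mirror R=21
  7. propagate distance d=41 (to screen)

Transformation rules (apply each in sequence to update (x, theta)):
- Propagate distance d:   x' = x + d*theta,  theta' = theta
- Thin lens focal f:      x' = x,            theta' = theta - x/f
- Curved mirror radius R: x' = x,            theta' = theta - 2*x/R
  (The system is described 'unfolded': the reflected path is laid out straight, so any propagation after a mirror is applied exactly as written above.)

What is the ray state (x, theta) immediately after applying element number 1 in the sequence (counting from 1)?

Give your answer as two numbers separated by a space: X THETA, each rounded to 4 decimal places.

Answer: 2.2000 0.1000

Derivation:
Initial: x=-1.0000 theta=0.1000
After 1 (propagate distance d=32): x=2.2000 theta=0.1000
Rounded to 4 decimal places: x = 2.2000, theta = 0.1000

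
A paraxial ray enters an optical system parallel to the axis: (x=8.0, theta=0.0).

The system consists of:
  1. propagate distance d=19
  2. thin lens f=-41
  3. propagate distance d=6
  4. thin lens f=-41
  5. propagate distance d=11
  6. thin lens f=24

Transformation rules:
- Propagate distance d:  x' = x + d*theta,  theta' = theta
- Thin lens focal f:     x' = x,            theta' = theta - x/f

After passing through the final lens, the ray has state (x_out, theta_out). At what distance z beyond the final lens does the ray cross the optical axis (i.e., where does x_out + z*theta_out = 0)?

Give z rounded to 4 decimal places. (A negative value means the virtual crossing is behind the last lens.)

Answer: 88.7356

Derivation:
Initial: x=8.0000 theta=0.0000
After 1 (propagate distance d=19): x=8.0000 theta=0.0000
After 2 (thin lens f=-41): x=8.0000 theta=8/41 (≈0.1951)
After 3 (propagate distance d=6): x=376/41 (≈9.1707) theta=8/41 (≈0.1951)
After 4 (thin lens f=-41): x=376/41 (≈9.1707) theta=704/1681 (≈0.4188)
After 5 (propagate distance d=11): x=23160/1681 (≈13.7775) theta=704/1681 (≈0.4188)
After 6 (thin lens f=24): x=23160/1681 (≈13.7775) theta=-261/1681 (≈-0.1553)
z_focus = -x_out/theta_out = -(23160/1681)/(-261/1681) = 7720/87 ≈ 88.7356
Rounded to 4 decimal places: z = 88.7356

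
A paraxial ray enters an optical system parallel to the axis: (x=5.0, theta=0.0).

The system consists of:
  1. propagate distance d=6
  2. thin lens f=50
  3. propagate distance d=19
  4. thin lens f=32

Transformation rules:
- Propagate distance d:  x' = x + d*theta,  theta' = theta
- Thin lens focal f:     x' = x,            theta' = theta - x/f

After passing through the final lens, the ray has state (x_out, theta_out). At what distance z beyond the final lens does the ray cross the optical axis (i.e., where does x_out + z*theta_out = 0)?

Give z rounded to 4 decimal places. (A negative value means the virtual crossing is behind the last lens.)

Initial: x=5.0000 theta=0.0000
After 1 (propagate distance d=6): x=5.0000 theta=0.0000
After 2 (thin lens f=50): x=5.0000 theta=-0.1000
After 3 (propagate distance d=19): x=3.1000 theta=-0.1000
After 4 (thin lens f=32): x=3.1000 theta=-63/320 (≈-0.1969)
z_focus = -x_out/theta_out = -(3.1000)/(-63/320) = 992/63 ≈ 15.7460
Rounded to 4 decimal places: z = 15.7460

Answer: 15.7460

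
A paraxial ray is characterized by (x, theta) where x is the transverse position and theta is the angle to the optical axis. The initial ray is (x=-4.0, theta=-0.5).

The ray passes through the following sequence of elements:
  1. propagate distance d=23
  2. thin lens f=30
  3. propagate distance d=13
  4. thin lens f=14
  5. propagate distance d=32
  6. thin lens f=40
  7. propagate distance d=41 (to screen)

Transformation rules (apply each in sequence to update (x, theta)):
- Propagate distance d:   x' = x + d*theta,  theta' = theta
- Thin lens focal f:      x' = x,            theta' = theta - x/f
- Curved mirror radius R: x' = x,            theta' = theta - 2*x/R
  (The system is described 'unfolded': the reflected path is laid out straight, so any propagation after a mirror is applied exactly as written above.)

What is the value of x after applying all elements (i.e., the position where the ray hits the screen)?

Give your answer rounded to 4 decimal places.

Initial: x=-4.0000 theta=-0.5000
After 1 (propagate distance d=23): x=-15.5000 theta=-0.5000
After 2 (thin lens f=30): x=-15.5000 theta=1/60 (≈0.0167)
After 3 (propagate distance d=13): x=-917/60 (≈-15.2833) theta=1/60 (≈0.0167)
After 4 (thin lens f=14): x=-917/60 (≈-15.2833) theta=133/120 (≈1.1083)
After 5 (propagate distance d=32): x=1211/60 (≈20.1833) theta=133/120 (≈1.1083)
After 6 (thin lens f=40): x=1211/60 (≈20.1833) theta=483/800 (≈0.6038)
After 7 (propagate distance d=41 (to screen)): x=107849/2400 (≈44.9371) theta=483/800 (≈0.6038)
Rounded to 4 decimal places: x = 44.9371

Answer: 44.9371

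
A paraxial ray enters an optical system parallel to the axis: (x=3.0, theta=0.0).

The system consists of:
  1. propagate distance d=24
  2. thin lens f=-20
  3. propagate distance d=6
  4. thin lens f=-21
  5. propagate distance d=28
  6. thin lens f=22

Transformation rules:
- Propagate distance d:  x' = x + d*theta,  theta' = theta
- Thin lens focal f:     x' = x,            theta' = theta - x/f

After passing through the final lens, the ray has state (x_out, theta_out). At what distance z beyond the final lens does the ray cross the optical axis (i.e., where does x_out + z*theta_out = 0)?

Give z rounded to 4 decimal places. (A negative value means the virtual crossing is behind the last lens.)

Initial: x=3.0000 theta=0.0000
After 1 (propagate distance d=24): x=3.0000 theta=0.0000
After 2 (thin lens f=-20): x=3.0000 theta=0.1500
After 3 (propagate distance d=6): x=3.9000 theta=0.1500
After 4 (thin lens f=-21): x=3.9000 theta=47/140 (≈0.3357)
After 5 (propagate distance d=28): x=13.3000 theta=47/140 (≈0.3357)
After 6 (thin lens f=22): x=13.3000 theta=-207/770 (≈-0.2688)
z_focus = -x_out/theta_out = -(13.3000)/(-207/770) = 10241/207 ≈ 49.4734
Rounded to 4 decimal places: z = 49.4734

Answer: 49.4734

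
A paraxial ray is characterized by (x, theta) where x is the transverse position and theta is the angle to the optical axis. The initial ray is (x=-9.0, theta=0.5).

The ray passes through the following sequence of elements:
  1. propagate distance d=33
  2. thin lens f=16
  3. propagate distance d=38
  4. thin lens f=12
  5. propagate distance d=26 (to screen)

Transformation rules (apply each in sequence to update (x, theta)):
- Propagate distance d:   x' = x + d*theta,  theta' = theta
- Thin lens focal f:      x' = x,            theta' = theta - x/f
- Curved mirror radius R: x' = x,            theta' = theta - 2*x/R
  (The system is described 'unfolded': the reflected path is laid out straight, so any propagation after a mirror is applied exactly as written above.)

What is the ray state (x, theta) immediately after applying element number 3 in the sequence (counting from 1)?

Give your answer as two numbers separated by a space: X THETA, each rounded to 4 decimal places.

Initial: x=-9.0000 theta=0.5000
After 1 (propagate distance d=33): x=7.5000 theta=0.5000
After 2 (thin lens f=16): x=7.5000 theta=1/32 (≈0.0313)
After 3 (propagate distance d=38): x=8.6875 theta=1/32 (≈0.0313)
Rounded to 4 decimal places: x = 8.6875, theta = 0.0313

Answer: 8.6875 0.0313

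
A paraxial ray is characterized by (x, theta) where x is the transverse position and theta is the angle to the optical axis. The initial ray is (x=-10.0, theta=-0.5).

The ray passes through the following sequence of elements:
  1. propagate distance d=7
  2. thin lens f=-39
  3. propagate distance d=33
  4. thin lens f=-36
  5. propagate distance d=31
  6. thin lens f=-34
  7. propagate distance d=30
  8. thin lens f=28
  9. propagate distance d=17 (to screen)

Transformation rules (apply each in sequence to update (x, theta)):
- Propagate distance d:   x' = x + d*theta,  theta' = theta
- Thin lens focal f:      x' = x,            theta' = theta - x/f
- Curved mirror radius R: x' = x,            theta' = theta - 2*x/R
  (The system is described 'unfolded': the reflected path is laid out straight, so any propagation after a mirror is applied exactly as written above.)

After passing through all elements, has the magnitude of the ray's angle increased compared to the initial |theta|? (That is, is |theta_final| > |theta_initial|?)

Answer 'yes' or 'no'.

Answer: yes

Derivation:
Initial: x=-10.0000 theta=-0.5000
After 1 (propagate distance d=7): x=-13.5000 theta=-0.5000
After 2 (thin lens f=-39): x=-13.5000 theta=-11/13 (≈-0.8462)
After 3 (propagate distance d=33): x=-1077/26 (≈-41.4231) theta=-11/13 (≈-0.8462)
After 4 (thin lens f=-36): x=-1077/26 (≈-41.4231) theta=-623/312 (≈-1.9968)
After 5 (propagate distance d=31): x=-32237/312 (≈-103.3237) theta=-623/312 (≈-1.9968)
After 6 (thin lens f=-34): x=-32237/312 (≈-103.3237) theta=-53419/10608 (≈-5.0357)
After 7 (propagate distance d=30): x=-674657/2652 (≈-254.3956) theta=-53419/10608 (≈-5.0357)
After 8 (thin lens f=28): x=-674657/2652 (≈-254.3956) theta=75181/18564 (≈4.0498)
After 9 (propagate distance d=17 (to screen)): x=-574087/3094 (≈-185.5485) theta=75181/18564 (≈4.0498)
|theta_initial|=0.5000 |theta_final|=75181/18564 (≈4.0498) -> increased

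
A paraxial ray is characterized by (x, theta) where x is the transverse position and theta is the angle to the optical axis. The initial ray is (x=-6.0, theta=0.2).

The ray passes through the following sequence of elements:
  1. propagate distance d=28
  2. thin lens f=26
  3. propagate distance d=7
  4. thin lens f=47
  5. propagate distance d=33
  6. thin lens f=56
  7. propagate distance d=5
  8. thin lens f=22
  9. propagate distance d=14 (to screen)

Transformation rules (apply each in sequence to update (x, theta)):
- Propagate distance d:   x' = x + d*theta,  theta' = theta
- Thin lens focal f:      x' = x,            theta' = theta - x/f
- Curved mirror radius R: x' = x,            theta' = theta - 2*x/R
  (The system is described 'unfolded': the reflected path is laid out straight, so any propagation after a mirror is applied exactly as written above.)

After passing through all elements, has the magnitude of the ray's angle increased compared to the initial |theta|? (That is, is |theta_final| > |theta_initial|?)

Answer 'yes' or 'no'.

Answer: yes

Derivation:
Initial: x=-6.0000 theta=0.2000
After 1 (propagate distance d=28): x=-0.4000 theta=0.2000
After 2 (thin lens f=26): x=-0.4000 theta=14/65 (≈0.2154)
After 3 (propagate distance d=7): x=72/65 (≈1.1077) theta=14/65 (≈0.2154)
After 4 (thin lens f=47): x=72/65 (≈1.1077) theta=586/3055 (≈0.1918)
After 5 (propagate distance d=33): x=22722/3055 (≈7.4376) theta=586/3055 (≈0.1918)
After 6 (thin lens f=56): x=22722/3055 (≈7.4376) theta=721/12220 (≈0.0590)
After 7 (propagate distance d=5): x=94493/12220 (≈7.7327) theta=721/12220 (≈0.0590)
After 8 (thin lens f=22): x=94493/12220 (≈7.7327) theta=-1673/5720 (≈-0.2925)
After 9 (propagate distance d=14 (to screen)): x=244503/67210 (≈3.6379) theta=-1673/5720 (≈-0.2925)
|theta_initial|=0.2000 |theta_final|=1673/5720 (≈0.2925) -> increased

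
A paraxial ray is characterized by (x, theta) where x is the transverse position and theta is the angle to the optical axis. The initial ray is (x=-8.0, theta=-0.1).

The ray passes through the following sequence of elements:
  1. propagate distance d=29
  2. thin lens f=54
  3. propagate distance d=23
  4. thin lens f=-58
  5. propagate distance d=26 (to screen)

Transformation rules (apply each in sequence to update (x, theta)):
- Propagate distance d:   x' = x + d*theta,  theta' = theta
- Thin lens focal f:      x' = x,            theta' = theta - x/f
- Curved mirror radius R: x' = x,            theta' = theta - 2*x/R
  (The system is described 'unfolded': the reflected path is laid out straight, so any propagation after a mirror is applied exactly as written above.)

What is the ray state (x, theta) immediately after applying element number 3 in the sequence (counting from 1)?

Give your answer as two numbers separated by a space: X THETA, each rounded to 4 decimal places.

Answer: -8.5574 0.1019

Derivation:
Initial: x=-8.0000 theta=-0.1000
After 1 (propagate distance d=29): x=-10.9000 theta=-0.1000
After 2 (thin lens f=54): x=-10.9000 theta=11/108 (≈0.1019)
After 3 (propagate distance d=23): x=-4621/540 (≈-8.5574) theta=11/108 (≈0.1019)
Rounded to 4 decimal places: x = -8.5574, theta = 0.1019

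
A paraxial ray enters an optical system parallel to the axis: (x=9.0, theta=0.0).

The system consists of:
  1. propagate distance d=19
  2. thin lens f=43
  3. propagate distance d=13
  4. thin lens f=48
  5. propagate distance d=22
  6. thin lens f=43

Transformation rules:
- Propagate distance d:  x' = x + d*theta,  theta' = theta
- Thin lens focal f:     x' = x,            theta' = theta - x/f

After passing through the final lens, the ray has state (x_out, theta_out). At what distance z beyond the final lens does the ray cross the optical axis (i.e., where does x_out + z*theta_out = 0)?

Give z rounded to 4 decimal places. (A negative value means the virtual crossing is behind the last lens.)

Initial: x=9.0000 theta=0.0000
After 1 (propagate distance d=19): x=9.0000 theta=0.0000
After 2 (thin lens f=43): x=9.0000 theta=-9/43 (≈-0.2093)
After 3 (propagate distance d=13): x=270/43 (≈6.2791) theta=-9/43 (≈-0.2093)
After 4 (thin lens f=48): x=270/43 (≈6.2791) theta=-117/344 (≈-0.3401)
After 5 (propagate distance d=22): x=-207/172 (≈-1.2035) theta=-117/344 (≈-0.3401)
After 6 (thin lens f=43): x=-207/172 (≈-1.2035) theta=-4617/14792 (≈-0.3121)
z_focus = -x_out/theta_out = -(-207/172)/(-4617/14792) = -1978/513 ≈ -3.8558
Rounded to 4 decimal places: z = -3.8558

Answer: -3.8558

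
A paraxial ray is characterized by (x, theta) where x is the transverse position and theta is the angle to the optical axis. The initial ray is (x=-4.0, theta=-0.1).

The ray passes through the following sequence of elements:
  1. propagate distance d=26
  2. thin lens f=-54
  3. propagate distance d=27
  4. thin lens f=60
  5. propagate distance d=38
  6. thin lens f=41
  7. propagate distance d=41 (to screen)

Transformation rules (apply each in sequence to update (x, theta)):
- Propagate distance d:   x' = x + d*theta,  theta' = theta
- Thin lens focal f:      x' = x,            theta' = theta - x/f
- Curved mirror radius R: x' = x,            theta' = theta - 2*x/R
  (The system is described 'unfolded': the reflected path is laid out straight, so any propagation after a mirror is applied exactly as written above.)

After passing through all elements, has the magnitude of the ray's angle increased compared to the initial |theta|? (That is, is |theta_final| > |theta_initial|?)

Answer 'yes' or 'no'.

Initial: x=-4.0000 theta=-0.1000
After 1 (propagate distance d=26): x=-6.6000 theta=-0.1000
After 2 (thin lens f=-54): x=-6.6000 theta=-2/9 (≈-0.2222)
After 3 (propagate distance d=27): x=-12.6000 theta=-2/9 (≈-0.2222)
After 4 (thin lens f=60): x=-12.6000 theta=-11/900 (≈-0.0122)
After 5 (propagate distance d=38): x=-5879/450 (≈-13.0644) theta=-11/900 (≈-0.0122)
After 6 (thin lens f=41): x=-5879/450 (≈-13.0644) theta=3769/12300 (≈0.3064)
After 7 (propagate distance d=41 (to screen)): x=-451/900 (≈-0.5011) theta=3769/12300 (≈0.3064)
|theta_initial|=0.1000 |theta_final|=3769/12300 (≈0.3064) -> increased

Answer: yes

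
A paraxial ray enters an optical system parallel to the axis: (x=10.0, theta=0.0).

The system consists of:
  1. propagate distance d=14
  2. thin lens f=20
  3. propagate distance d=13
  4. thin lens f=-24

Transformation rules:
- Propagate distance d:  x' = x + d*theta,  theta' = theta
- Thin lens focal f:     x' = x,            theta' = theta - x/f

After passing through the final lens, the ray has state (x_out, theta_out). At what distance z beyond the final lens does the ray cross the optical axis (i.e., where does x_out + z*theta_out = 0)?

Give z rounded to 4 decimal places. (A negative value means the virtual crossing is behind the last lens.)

Initial: x=10.0000 theta=0.0000
After 1 (propagate distance d=14): x=10.0000 theta=0.0000
After 2 (thin lens f=20): x=10.0000 theta=-0.5000
After 3 (propagate distance d=13): x=3.5000 theta=-0.5000
After 4 (thin lens f=-24): x=3.5000 theta=-17/48 (≈-0.3542)
z_focus = -x_out/theta_out = -(3.5000)/(-17/48) = 168/17 ≈ 9.8824
Rounded to 4 decimal places: z = 9.8824

Answer: 9.8824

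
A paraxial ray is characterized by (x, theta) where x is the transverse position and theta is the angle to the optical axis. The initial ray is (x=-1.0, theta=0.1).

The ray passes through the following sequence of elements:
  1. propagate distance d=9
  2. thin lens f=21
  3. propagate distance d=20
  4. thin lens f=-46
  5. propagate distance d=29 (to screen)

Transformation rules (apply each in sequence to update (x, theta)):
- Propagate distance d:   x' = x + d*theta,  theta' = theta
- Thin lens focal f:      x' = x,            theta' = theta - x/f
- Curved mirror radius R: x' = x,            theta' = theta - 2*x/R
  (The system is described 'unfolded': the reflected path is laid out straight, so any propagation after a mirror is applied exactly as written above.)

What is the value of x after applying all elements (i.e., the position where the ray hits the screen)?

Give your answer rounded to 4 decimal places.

Answer: 6.2912

Derivation:
Initial: x=-1.0000 theta=0.1000
After 1 (propagate distance d=9): x=-0.1000 theta=0.1000
After 2 (thin lens f=21): x=-0.1000 theta=11/105 (≈0.1048)
After 3 (propagate distance d=20): x=419/210 (≈1.9952) theta=11/105 (≈0.1048)
After 4 (thin lens f=-46): x=419/210 (≈1.9952) theta=477/3220 (≈0.1481)
After 5 (propagate distance d=29 (to screen)): x=60773/9660 (≈6.2912) theta=477/3220 (≈0.1481)
Rounded to 4 decimal places: x = 6.2912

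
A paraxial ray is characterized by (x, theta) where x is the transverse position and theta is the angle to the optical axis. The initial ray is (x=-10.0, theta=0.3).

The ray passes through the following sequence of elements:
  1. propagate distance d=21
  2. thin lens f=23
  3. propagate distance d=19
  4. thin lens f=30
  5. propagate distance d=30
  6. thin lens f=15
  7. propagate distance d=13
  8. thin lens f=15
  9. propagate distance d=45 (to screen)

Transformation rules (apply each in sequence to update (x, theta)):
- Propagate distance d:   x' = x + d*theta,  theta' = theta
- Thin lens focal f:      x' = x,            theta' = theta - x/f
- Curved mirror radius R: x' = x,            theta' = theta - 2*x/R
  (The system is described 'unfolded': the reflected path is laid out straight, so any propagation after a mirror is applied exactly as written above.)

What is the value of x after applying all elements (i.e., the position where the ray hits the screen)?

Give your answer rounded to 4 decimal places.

Answer: -39.6112

Derivation:
Initial: x=-10.0000 theta=0.3000
After 1 (propagate distance d=21): x=-3.7000 theta=0.3000
After 2 (thin lens f=23): x=-3.7000 theta=53/115 (≈0.4609)
After 3 (propagate distance d=19): x=1163/230 (≈5.0565) theta=53/115 (≈0.4609)
After 4 (thin lens f=30): x=1163/230 (≈5.0565) theta=2017/6900 (≈0.2923)
After 5 (propagate distance d=30): x=318/23 (≈13.8261) theta=2017/6900 (≈0.2923)
After 6 (thin lens f=15): x=318/23 (≈13.8261) theta=-4343/6900 (≈-0.6294)
After 7 (propagate distance d=13): x=38941/6900 (≈5.6436) theta=-4343/6900 (≈-0.6294)
After 8 (thin lens f=15): x=38941/6900 (≈5.6436) theta=-52043/51750 (≈-1.0057)
After 9 (propagate distance d=45 (to screen)): x=-273317/6900 (≈-39.6112) theta=-52043/51750 (≈-1.0057)
Rounded to 4 decimal places: x = -39.6112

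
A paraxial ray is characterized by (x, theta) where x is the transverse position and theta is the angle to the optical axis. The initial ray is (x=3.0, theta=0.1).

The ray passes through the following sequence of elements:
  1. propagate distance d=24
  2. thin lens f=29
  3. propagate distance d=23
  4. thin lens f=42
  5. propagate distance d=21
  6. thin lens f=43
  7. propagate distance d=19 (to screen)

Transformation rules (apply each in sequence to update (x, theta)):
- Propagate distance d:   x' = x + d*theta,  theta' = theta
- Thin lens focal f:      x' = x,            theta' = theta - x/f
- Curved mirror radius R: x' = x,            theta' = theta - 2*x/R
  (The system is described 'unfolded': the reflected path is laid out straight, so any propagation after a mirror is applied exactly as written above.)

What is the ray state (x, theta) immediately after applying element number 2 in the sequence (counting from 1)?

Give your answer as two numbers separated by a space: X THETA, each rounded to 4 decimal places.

Initial: x=3.0000 theta=0.1000
After 1 (propagate distance d=24): x=5.4000 theta=0.1000
After 2 (thin lens f=29): x=5.4000 theta=-5/58 (≈-0.0862)
Rounded to 4 decimal places: x = 5.4000, theta = -0.0862

Answer: 5.4000 -0.0862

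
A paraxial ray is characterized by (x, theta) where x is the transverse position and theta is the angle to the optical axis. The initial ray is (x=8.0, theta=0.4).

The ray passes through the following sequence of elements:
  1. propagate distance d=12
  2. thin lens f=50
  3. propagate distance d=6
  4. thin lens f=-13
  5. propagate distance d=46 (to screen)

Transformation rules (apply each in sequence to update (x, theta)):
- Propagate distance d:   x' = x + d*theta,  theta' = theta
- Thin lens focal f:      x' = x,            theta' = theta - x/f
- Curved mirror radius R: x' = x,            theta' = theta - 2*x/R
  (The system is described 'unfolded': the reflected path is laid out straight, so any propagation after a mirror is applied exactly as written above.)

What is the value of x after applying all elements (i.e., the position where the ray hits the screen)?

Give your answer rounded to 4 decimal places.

Initial: x=8.0000 theta=0.4000
After 1 (propagate distance d=12): x=12.8000 theta=0.4000
After 2 (thin lens f=50): x=12.8000 theta=0.1440
After 3 (propagate distance d=6): x=13.6640 theta=0.1440
After 4 (thin lens f=-13): x=13.6640 theta=1942/1625 (≈1.1951)
After 5 (propagate distance d=46 (to screen)): x=111536/1625 (≈68.6375) theta=1942/1625 (≈1.1951)
Rounded to 4 decimal places: x = 68.6375

Answer: 68.6375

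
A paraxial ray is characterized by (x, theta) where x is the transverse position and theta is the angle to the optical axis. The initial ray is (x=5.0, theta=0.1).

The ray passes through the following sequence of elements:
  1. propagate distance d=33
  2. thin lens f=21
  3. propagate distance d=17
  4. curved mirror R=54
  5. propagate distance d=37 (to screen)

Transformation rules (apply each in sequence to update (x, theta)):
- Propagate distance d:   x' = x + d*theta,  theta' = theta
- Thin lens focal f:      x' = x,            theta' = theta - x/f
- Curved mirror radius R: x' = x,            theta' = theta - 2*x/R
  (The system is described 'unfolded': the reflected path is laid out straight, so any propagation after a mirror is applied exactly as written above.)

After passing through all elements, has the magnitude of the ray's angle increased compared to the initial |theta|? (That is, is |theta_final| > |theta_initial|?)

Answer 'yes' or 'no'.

Answer: yes

Derivation:
Initial: x=5.0000 theta=0.1000
After 1 (propagate distance d=33): x=8.3000 theta=0.1000
After 2 (thin lens f=21): x=8.3000 theta=-31/105 (≈-0.2952)
After 3 (propagate distance d=17): x=689/210 (≈3.2810) theta=-31/105 (≈-0.2952)
After 4 (curved mirror R=54): x=689/210 (≈3.2810) theta=-2363/5670 (≈-0.4168)
After 5 (propagate distance d=37 (to screen)): x=-34414/2835 (≈-12.1390) theta=-2363/5670 (≈-0.4168)
|theta_initial|=0.1000 |theta_final|=2363/5670 (≈0.4168) -> increased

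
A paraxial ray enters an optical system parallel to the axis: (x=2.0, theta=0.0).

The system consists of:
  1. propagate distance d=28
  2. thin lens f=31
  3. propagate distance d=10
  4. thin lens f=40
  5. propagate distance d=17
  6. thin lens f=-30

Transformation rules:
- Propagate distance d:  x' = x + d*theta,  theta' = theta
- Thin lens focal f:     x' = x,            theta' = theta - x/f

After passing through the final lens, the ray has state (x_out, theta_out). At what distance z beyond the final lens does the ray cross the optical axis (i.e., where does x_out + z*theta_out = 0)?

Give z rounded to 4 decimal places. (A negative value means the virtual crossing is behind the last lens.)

Answer: -2.9156

Derivation:
Initial: x=2.0000 theta=0.0000
After 1 (propagate distance d=28): x=2.0000 theta=0.0000
After 2 (thin lens f=31): x=2.0000 theta=-2/31 (≈-0.0645)
After 3 (propagate distance d=10): x=42/31 (≈1.3548) theta=-2/31 (≈-0.0645)
After 4 (thin lens f=40): x=42/31 (≈1.3548) theta=-61/620 (≈-0.0984)
After 5 (propagate distance d=17): x=-197/620 (≈-0.3177) theta=-61/620 (≈-0.0984)
After 6 (thin lens f=-30): x=-197/620 (≈-0.3177) theta=-2027/18600 (≈-0.1090)
z_focus = -x_out/theta_out = -(-197/620)/(-2027/18600) = -5910/2027 ≈ -2.9156
Rounded to 4 decimal places: z = -2.9156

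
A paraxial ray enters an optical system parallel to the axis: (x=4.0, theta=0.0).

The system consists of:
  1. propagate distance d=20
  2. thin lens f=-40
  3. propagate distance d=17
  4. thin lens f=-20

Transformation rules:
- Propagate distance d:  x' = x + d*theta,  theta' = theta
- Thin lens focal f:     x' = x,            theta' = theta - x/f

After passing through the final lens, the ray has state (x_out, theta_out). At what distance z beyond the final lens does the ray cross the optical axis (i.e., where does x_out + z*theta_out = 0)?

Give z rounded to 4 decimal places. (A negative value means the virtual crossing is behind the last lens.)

Initial: x=4.0000 theta=0.0000
After 1 (propagate distance d=20): x=4.0000 theta=0.0000
After 2 (thin lens f=-40): x=4.0000 theta=0.1000
After 3 (propagate distance d=17): x=5.7000 theta=0.1000
After 4 (thin lens f=-20): x=5.7000 theta=0.3850
z_focus = -x_out/theta_out = -(5.7000)/(0.3850) = -1140/77 ≈ -14.8052
Rounded to 4 decimal places: z = -14.8052

Answer: -14.8052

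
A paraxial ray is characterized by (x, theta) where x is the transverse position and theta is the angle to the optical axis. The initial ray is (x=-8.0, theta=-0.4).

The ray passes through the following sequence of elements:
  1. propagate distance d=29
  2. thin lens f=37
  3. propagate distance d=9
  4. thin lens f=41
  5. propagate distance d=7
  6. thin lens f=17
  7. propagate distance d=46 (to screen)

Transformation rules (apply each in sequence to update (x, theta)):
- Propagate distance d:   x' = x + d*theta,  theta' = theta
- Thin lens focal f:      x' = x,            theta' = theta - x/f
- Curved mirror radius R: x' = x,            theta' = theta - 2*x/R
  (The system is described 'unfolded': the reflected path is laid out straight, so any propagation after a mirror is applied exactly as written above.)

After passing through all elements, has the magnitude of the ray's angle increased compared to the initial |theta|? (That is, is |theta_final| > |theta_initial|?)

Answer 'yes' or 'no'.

Answer: yes

Derivation:
Initial: x=-8.0000 theta=-0.4000
After 1 (propagate distance d=29): x=-19.6000 theta=-0.4000
After 2 (thin lens f=37): x=-19.6000 theta=24/185 (≈0.1297)
After 3 (propagate distance d=9): x=-682/37 (≈-18.4324) theta=24/185 (≈0.1297)
After 4 (thin lens f=41): x=-682/37 (≈-18.4324) theta=4394/7585 (≈0.5793)
After 5 (propagate distance d=7): x=-109052/7585 (≈-14.3773) theta=4394/7585 (≈0.5793)
After 6 (thin lens f=17): x=-109052/7585 (≈-14.3773) theta=36750/25789 (≈1.4250)
After 7 (propagate distance d=46 (to screen)): x=6598616/128945 (≈51.1739) theta=36750/25789 (≈1.4250)
|theta_initial|=0.4000 |theta_final|=36750/25789 (≈1.4250) -> increased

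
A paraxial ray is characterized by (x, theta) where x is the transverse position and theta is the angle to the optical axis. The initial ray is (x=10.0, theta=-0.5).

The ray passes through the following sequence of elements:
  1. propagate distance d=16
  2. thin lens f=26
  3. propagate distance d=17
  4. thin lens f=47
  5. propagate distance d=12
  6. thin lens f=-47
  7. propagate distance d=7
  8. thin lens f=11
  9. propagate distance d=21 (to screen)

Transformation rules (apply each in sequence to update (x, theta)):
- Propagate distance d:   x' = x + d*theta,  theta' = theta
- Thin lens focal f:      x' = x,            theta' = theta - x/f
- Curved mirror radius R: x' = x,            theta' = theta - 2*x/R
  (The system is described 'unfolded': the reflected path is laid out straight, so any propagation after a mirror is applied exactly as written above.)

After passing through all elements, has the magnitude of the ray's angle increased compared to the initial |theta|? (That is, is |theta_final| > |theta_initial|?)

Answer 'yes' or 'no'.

Initial: x=10.0000 theta=-0.5000
After 1 (propagate distance d=16): x=2.0000 theta=-0.5000
After 2 (thin lens f=26): x=2.0000 theta=-15/26 (≈-0.5769)
After 3 (propagate distance d=17): x=-203/26 (≈-7.8077) theta=-15/26 (≈-0.5769)
After 4 (thin lens f=47): x=-203/26 (≈-7.8077) theta=-251/611 (≈-0.4108)
After 5 (propagate distance d=12): x=-15565/1222 (≈-12.7373) theta=-251/611 (≈-0.4108)
After 6 (thin lens f=-47): x=-15565/1222 (≈-12.7373) theta=-39159/57434 (≈-0.6818)
After 7 (propagate distance d=7): x=-502834/28717 (≈-17.5100) theta=-39159/57434 (≈-0.6818)
After 8 (thin lens f=11): x=-502834/28717 (≈-17.5100) theta=574919/631774 (≈0.9100)
After 9 (propagate distance d=21 (to screen)): x=1010951/631774 (≈1.6002) theta=574919/631774 (≈0.9100)
|theta_initial|=0.5000 |theta_final|=574919/631774 (≈0.9100) -> increased

Answer: yes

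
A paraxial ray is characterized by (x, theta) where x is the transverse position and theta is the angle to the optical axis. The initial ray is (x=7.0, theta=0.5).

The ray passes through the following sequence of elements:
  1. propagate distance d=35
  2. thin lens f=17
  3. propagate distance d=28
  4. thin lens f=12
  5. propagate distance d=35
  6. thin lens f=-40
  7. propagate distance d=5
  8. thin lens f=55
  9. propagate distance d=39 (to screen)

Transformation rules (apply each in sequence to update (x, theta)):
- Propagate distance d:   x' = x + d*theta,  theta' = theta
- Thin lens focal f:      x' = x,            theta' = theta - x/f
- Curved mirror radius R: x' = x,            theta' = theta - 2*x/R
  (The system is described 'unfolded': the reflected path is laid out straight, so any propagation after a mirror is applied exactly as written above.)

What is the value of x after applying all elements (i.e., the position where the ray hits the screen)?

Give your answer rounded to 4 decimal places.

Answer: -70.1016

Derivation:
Initial: x=7.0000 theta=0.5000
After 1 (propagate distance d=35): x=24.5000 theta=0.5000
After 2 (thin lens f=17): x=24.5000 theta=-16/17 (≈-0.9412)
After 3 (propagate distance d=28): x=-63/34 (≈-1.8529) theta=-16/17 (≈-0.9412)
After 4 (thin lens f=12): x=-63/34 (≈-1.8529) theta=-107/136 (≈-0.7868)
After 5 (propagate distance d=35): x=-3997/136 (≈-29.3897) theta=-107/136 (≈-0.7868)
After 6 (thin lens f=-40): x=-3997/136 (≈-29.3897) theta=-8277/5440 (≈-1.5215)
After 7 (propagate distance d=5): x=-40253/1088 (≈-36.9972) theta=-8277/5440 (≈-1.5215)
After 8 (thin lens f=55): x=-40253/1088 (≈-36.9972) theta=-25397/29920 (≈-0.8488)
After 9 (propagate distance d=39 (to screen)): x=-4194881/59840 (≈-70.1016) theta=-25397/29920 (≈-0.8488)
Rounded to 4 decimal places: x = -70.1016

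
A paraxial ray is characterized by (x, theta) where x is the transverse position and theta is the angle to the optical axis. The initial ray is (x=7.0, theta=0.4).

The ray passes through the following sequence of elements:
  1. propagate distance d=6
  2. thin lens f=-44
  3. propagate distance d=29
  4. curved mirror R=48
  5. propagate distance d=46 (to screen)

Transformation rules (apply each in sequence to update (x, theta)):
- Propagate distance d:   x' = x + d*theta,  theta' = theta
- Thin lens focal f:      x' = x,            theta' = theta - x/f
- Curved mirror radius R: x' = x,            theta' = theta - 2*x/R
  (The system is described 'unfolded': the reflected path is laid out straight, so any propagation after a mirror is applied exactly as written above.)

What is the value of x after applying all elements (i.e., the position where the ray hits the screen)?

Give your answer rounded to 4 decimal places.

Initial: x=7.0000 theta=0.4000
After 1 (propagate distance d=6): x=9.4000 theta=0.4000
After 2 (thin lens f=-44): x=9.4000 theta=27/44 (≈0.6136)
After 3 (propagate distance d=29): x=5983/220 (≈27.1955) theta=27/44 (≈0.6136)
After 4 (curved mirror R=48): x=5983/220 (≈27.1955) theta=-2743/5280 (≈-0.5195)
After 5 (propagate distance d=46 (to screen)): x=8707/2640 (≈3.2981) theta=-2743/5280 (≈-0.5195)
Rounded to 4 decimal places: x = 3.2981

Answer: 3.2981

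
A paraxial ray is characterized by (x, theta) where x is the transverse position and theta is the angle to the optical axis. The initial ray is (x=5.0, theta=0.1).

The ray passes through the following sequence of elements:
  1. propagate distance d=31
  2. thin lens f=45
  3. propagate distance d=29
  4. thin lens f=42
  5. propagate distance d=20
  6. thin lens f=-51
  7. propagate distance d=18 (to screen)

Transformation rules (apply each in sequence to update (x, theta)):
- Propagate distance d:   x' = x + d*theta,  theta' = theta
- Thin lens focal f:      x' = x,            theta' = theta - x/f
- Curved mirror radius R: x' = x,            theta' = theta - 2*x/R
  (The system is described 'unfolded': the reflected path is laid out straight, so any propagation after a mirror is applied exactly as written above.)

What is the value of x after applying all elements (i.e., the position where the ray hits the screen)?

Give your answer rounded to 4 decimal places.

Initial: x=5.0000 theta=0.1000
After 1 (propagate distance d=31): x=8.1000 theta=0.1000
After 2 (thin lens f=45): x=8.1000 theta=-0.0800
After 3 (propagate distance d=29): x=5.7800 theta=-0.0800
After 4 (thin lens f=42): x=5.7800 theta=-457/2100 (≈-0.2176)
After 5 (propagate distance d=20): x=1499/1050 (≈1.4276) theta=-457/2100 (≈-0.2176)
After 6 (thin lens f=-51): x=1499/1050 (≈1.4276) theta=-20309/107100 (≈-0.1896)
After 7 (propagate distance d=18 (to screen)): x=-17722/8925 (≈-1.9857) theta=-20309/107100 (≈-0.1896)
Rounded to 4 decimal places: x = -1.9857

Answer: -1.9857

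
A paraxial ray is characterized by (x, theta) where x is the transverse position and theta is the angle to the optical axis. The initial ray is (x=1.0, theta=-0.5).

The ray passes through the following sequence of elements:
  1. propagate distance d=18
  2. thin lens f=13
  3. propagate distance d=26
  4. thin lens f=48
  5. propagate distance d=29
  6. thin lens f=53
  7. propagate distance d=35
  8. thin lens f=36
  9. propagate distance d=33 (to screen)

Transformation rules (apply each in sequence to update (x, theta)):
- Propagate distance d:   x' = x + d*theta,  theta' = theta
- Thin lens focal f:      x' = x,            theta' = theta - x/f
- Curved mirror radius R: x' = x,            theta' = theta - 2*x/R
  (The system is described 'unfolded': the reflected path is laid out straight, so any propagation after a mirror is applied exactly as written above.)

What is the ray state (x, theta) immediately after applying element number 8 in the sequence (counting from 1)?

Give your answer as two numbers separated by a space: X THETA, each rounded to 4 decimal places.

Answer: 8.1486 -0.0326

Derivation:
Initial: x=1.0000 theta=-0.5000
After 1 (propagate distance d=18): x=-8.0000 theta=-0.5000
After 2 (thin lens f=13): x=-8.0000 theta=3/26 (≈0.1154)
After 3 (propagate distance d=26): x=-5.0000 theta=3/26 (≈0.1154)
After 4 (thin lens f=48): x=-5.0000 theta=137/624 (≈0.2196)
After 5 (propagate distance d=29): x=853/624 (≈1.3670) theta=137/624 (≈0.2196)
After 6 (thin lens f=53): x=853/624 (≈1.3670) theta=267/1378 (≈0.1938)
After 7 (propagate distance d=35): x=269489/33072 (≈8.1486) theta=267/1378 (≈0.1938)
After 8 (thin lens f=36): x=269489/33072 (≈8.1486) theta=-38801/1190592 (≈-0.0326)
Rounded to 4 decimal places: x = 8.1486, theta = -0.0326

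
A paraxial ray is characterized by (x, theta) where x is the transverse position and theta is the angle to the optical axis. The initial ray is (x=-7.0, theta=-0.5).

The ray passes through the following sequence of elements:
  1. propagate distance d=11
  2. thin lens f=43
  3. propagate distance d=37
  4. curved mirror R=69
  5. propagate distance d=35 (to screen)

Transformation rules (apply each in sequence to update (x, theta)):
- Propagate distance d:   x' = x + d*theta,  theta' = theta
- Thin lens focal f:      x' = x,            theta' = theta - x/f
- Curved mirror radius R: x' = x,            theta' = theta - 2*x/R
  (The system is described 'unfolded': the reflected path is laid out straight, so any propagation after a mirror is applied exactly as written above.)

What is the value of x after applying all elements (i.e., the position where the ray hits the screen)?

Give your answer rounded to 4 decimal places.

Initial: x=-7.0000 theta=-0.5000
After 1 (propagate distance d=11): x=-12.5000 theta=-0.5000
After 2 (thin lens f=43): x=-12.5000 theta=-9/43 (≈-0.2093)
After 3 (propagate distance d=37): x=-1741/86 (≈-20.2442) theta=-9/43 (≈-0.2093)
After 4 (curved mirror R=69): x=-1741/86 (≈-20.2442) theta=1120/2967 (≈0.3775)
After 5 (propagate distance d=35 (to screen)): x=-41729/5934 (≈-7.0322) theta=1120/2967 (≈0.3775)
Rounded to 4 decimal places: x = -7.0322

Answer: -7.0322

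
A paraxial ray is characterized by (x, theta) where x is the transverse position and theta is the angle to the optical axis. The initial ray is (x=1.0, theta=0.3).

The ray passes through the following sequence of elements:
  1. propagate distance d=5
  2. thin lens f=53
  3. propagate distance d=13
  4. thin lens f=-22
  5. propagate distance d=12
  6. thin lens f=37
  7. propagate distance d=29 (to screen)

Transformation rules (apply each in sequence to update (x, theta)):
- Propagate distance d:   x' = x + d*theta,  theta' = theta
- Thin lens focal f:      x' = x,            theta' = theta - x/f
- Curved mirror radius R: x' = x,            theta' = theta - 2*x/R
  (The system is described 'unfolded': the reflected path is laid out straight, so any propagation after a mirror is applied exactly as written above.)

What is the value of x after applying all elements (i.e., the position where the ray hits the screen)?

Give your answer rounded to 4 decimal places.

Initial: x=1.0000 theta=0.3000
After 1 (propagate distance d=5): x=2.5000 theta=0.3000
After 2 (thin lens f=53): x=2.5000 theta=67/265 (≈0.2528)
After 3 (propagate distance d=13): x=3067/530 (≈5.7868) theta=67/265 (≈0.2528)
After 4 (thin lens f=-22): x=3067/530 (≈5.7868) theta=1203/2332 (≈0.5159)
After 5 (propagate distance d=12): x=69827/5830 (≈11.9772) theta=1203/2332 (≈0.5159)
After 6 (thin lens f=37): x=69827/5830 (≈11.9772) theta=82901/431420 (≈0.1922)
After 7 (propagate distance d=29 (to screen)): x=7571327/431420 (≈17.5498) theta=82901/431420 (≈0.1922)
Rounded to 4 decimal places: x = 17.5498

Answer: 17.5498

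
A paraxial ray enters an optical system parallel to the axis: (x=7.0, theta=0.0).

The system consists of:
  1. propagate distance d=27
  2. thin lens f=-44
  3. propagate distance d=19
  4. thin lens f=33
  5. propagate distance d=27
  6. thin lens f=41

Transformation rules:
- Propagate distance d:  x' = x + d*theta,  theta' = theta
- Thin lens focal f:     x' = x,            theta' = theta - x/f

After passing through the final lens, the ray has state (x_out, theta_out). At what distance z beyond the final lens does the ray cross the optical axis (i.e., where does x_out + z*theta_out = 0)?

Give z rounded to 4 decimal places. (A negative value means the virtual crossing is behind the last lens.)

Answer: 20.8199

Derivation:
Initial: x=7.0000 theta=0.0000
After 1 (propagate distance d=27): x=7.0000 theta=0.0000
After 2 (thin lens f=-44): x=7.0000 theta=7/44 (≈0.1591)
After 3 (propagate distance d=19): x=441/44 (≈10.0227) theta=7/44 (≈0.1591)
After 4 (thin lens f=33): x=441/44 (≈10.0227) theta=-35/242 (≈-0.1446)
After 5 (propagate distance d=27): x=2961/484 (≈6.1178) theta=-35/242 (≈-0.1446)
After 6 (thin lens f=41): x=2961/484 (≈6.1178) theta=-5831/19844 (≈-0.2938)
z_focus = -x_out/theta_out = -(2961/484)/(-5831/19844) = 17343/833 ≈ 20.8199
Rounded to 4 decimal places: z = 20.8199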